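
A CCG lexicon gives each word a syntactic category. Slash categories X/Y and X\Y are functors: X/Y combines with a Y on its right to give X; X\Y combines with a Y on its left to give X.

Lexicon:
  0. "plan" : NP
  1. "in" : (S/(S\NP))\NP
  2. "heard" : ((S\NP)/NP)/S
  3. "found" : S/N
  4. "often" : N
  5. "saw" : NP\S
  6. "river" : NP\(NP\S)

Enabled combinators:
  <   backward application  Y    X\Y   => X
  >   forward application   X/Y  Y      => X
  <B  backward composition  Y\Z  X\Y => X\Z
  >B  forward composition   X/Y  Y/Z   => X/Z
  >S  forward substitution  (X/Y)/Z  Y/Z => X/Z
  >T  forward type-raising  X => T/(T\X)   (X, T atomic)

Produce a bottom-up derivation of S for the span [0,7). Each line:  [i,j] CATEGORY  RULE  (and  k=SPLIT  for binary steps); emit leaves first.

[0,1] NP  lex  "plan"
[1,2] (S/(S\NP))\NP  lex  "in"
[0,2] S/(S\NP)  <  k=1
[2,3] ((S\NP)/NP)/S  lex  "heard"
[3,4] S/N  lex  "found"
[4,5] N  lex  "often"
[3,5] S  >  k=4
[2,5] (S\NP)/NP  >  k=3
[5,6] NP\S  lex  "saw"
[6,7] NP\(NP\S)  lex  "river"
[5,7] NP  <  k=6
[2,7] S\NP  >  k=5
[0,7] S  >  k=2

[0,7] S   >
  [0,2] S/(S\NP)   <
    [0,1] "plan" : NP
    [1,2] "in" : (S/(S\NP))\NP
  [2,7] S\NP   >
    [2,5] (S\NP)/NP   >
      [2,3] "heard" : ((S\NP)/NP)/S
      [3,5] S   >
        [3,4] "found" : S/N
        [4,5] "often" : N
    [5,7] NP   <
      [5,6] "saw" : NP\S
      [6,7] "river" : NP\(NP\S)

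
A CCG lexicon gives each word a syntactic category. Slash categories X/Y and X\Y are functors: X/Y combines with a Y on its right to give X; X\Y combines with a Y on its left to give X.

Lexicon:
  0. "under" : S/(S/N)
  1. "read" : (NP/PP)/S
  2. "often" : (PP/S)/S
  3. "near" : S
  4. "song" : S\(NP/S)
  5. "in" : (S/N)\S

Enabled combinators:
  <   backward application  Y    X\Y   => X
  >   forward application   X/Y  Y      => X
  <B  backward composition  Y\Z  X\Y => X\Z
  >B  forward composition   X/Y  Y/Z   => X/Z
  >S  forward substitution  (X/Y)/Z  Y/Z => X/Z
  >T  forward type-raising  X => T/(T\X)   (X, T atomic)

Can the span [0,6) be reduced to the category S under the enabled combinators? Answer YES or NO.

[0,6] S   >
  [0,1] "under" : S/(S/N)
  [1,6] S/N   <
    [1,5] S   <
      [1,4] NP/S   >S
        [1,2] "read" : (NP/PP)/S
        [2,4] PP/S   >
          [2,3] "often" : (PP/S)/S
          [3,4] "near" : S
      [4,5] "song" : S\(NP/S)
    [5,6] "in" : (S/N)\S

YES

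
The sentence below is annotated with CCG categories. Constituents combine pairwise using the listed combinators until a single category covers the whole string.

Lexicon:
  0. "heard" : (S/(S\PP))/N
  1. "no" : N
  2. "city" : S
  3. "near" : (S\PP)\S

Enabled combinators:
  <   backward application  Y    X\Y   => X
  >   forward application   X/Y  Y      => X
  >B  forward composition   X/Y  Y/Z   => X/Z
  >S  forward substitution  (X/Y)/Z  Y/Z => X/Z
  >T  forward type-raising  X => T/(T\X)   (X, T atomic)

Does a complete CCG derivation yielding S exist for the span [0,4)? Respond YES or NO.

YES

[0,4] S   >
  [0,2] S/(S\PP)   >
    [0,1] "heard" : (S/(S\PP))/N
    [1,2] "no" : N
  [2,4] S\PP   <
    [2,3] "city" : S
    [3,4] "near" : (S\PP)\S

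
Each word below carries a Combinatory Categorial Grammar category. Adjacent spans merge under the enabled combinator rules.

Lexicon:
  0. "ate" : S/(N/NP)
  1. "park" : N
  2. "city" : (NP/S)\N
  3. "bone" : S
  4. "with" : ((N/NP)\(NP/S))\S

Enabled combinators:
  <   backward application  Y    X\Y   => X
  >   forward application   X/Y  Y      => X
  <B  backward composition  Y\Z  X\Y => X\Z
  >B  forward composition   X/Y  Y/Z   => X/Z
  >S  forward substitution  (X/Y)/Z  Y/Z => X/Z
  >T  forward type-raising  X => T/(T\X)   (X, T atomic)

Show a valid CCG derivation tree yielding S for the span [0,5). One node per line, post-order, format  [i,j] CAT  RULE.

[0,1] S/(N/NP)  lex  "ate"
[1,2] N  lex  "park"
[2,3] (NP/S)\N  lex  "city"
[1,3] NP/S  <  k=2
[3,4] S  lex  "bone"
[4,5] ((N/NP)\(NP/S))\S  lex  "with"
[3,5] (N/NP)\(NP/S)  <  k=4
[1,5] N/NP  <  k=3
[0,5] S  >  k=1

[0,5] S   >
  [0,1] "ate" : S/(N/NP)
  [1,5] N/NP   <
    [1,3] NP/S   <
      [1,2] "park" : N
      [2,3] "city" : (NP/S)\N
    [3,5] (N/NP)\(NP/S)   <
      [3,4] "bone" : S
      [4,5] "with" : ((N/NP)\(NP/S))\S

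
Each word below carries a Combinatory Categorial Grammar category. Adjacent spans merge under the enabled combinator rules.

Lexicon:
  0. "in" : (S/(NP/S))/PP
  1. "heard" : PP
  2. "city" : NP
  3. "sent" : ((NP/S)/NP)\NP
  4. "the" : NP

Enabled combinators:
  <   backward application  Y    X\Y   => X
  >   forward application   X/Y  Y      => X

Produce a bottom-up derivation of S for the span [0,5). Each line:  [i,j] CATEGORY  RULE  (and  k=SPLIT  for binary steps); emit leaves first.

[0,1] (S/(NP/S))/PP  lex  "in"
[1,2] PP  lex  "heard"
[0,2] S/(NP/S)  >  k=1
[2,3] NP  lex  "city"
[3,4] ((NP/S)/NP)\NP  lex  "sent"
[2,4] (NP/S)/NP  <  k=3
[4,5] NP  lex  "the"
[2,5] NP/S  >  k=4
[0,5] S  >  k=2

[0,5] S   >
  [0,2] S/(NP/S)   >
    [0,1] "in" : (S/(NP/S))/PP
    [1,2] "heard" : PP
  [2,5] NP/S   >
    [2,4] (NP/S)/NP   <
      [2,3] "city" : NP
      [3,4] "sent" : ((NP/S)/NP)\NP
    [4,5] "the" : NP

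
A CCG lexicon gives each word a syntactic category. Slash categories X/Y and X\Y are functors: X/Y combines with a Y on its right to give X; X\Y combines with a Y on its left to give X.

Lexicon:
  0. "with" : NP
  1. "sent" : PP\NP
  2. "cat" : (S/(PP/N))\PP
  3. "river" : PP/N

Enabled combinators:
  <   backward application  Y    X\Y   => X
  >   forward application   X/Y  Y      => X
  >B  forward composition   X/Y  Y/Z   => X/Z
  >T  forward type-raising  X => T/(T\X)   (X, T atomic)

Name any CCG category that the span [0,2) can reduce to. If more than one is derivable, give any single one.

[0,4] S   >
  [0,3] S/(PP/N)   <
    [0,2] PP   <
      [0,1] "with" : NP
      [1,2] "sent" : PP\NP
    [2,3] "cat" : (S/(PP/N))\PP
  [3,4] "river" : PP/N

PP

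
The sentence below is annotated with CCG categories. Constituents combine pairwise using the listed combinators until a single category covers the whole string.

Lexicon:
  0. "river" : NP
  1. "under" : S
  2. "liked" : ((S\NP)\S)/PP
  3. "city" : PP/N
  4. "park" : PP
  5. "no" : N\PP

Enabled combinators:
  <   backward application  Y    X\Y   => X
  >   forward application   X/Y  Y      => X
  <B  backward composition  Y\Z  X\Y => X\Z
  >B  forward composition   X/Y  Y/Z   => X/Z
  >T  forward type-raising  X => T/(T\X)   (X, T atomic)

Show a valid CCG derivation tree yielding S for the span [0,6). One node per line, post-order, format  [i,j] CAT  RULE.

[0,1] NP  lex  "river"
[1,2] S  lex  "under"
[2,3] ((S\NP)\S)/PP  lex  "liked"
[3,4] PP/N  lex  "city"
[4,5] PP  lex  "park"
[4,5] N/(N\PP)  >T
[5,6] N\PP  lex  "no"
[4,6] N  >  k=5
[3,6] PP  >  k=4
[2,6] (S\NP)\S  >  k=3
[1,6] S\NP  <  k=2
[0,6] S  <  k=1

[0,6] S   <
  [0,1] "river" : NP
  [1,6] S\NP   <
    [1,2] "under" : S
    [2,6] (S\NP)\S   >
      [2,3] "liked" : ((S\NP)\S)/PP
      [3,6] PP   >
        [3,4] "city" : PP/N
        [4,6] N   >
          [4,5] N/(N\PP)   >T
            [4,5] "park" : PP
          [5,6] "no" : N\PP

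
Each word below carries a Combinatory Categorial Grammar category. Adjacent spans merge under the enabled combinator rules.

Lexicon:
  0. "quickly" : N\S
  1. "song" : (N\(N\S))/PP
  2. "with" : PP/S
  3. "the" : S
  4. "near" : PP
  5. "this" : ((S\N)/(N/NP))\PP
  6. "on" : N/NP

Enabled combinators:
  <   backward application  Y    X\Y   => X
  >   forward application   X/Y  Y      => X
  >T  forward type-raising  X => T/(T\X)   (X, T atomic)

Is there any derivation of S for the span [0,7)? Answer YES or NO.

[0,7] S   <
  [0,4] N   <
    [0,1] "quickly" : N\S
    [1,4] N\(N\S)   >
      [1,2] "song" : (N\(N\S))/PP
      [2,4] PP   >
        [2,3] "with" : PP/S
        [3,4] "the" : S
  [4,7] S\N   >
    [4,6] (S\N)/(N/NP)   <
      [4,5] "near" : PP
      [5,6] "this" : ((S\N)/(N/NP))\PP
    [6,7] "on" : N/NP

YES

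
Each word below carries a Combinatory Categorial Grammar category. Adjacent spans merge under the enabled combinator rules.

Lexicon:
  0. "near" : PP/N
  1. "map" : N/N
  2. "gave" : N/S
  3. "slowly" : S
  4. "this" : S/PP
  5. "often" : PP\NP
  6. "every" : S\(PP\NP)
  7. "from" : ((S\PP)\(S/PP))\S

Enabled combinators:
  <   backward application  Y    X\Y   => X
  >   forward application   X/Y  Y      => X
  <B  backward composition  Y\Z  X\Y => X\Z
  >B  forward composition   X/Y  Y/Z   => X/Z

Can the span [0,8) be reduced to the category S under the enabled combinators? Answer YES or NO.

[0,8] S   <
  [0,4] PP   >
    [0,3] PP/S   >B
      [0,2] PP/N   >B
        [0,1] "near" : PP/N
        [1,2] "map" : N/N
      [2,3] "gave" : N/S
    [3,4] "slowly" : S
  [4,8] S\PP   <
    [4,5] "this" : S/PP
    [5,8] (S\PP)\(S/PP)   <
      [5,7] S   <
        [5,6] "often" : PP\NP
        [6,7] "every" : S\(PP\NP)
      [7,8] "from" : ((S\PP)\(S/PP))\S

YES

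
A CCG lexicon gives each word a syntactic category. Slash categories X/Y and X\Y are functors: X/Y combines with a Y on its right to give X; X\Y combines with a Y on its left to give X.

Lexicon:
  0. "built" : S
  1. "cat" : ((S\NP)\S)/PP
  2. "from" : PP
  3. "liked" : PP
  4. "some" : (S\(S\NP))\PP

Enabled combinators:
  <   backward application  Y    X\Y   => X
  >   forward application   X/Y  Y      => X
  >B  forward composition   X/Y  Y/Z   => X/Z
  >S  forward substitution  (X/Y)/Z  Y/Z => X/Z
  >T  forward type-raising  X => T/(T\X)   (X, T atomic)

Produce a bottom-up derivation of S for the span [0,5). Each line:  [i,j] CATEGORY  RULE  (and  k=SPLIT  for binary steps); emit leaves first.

[0,5] S   <
  [0,3] S\NP   <
    [0,1] "built" : S
    [1,3] (S\NP)\S   >
      [1,2] "cat" : ((S\NP)\S)/PP
      [2,3] "from" : PP
  [3,5] S\(S\NP)   <
    [3,4] "liked" : PP
    [4,5] "some" : (S\(S\NP))\PP

[0,1] S  lex  "built"
[1,2] ((S\NP)\S)/PP  lex  "cat"
[2,3] PP  lex  "from"
[1,3] (S\NP)\S  >  k=2
[0,3] S\NP  <  k=1
[3,4] PP  lex  "liked"
[4,5] (S\(S\NP))\PP  lex  "some"
[3,5] S\(S\NP)  <  k=4
[0,5] S  <  k=3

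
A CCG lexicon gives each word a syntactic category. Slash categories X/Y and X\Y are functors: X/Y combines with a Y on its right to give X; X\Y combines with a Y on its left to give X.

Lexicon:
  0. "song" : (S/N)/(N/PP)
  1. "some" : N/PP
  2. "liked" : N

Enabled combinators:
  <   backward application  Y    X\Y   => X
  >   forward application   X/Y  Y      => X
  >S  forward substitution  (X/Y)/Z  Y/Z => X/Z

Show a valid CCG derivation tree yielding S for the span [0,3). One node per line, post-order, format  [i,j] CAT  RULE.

[0,3] S   >
  [0,2] S/N   >
    [0,1] "song" : (S/N)/(N/PP)
    [1,2] "some" : N/PP
  [2,3] "liked" : N

[0,1] (S/N)/(N/PP)  lex  "song"
[1,2] N/PP  lex  "some"
[0,2] S/N  >  k=1
[2,3] N  lex  "liked"
[0,3] S  >  k=2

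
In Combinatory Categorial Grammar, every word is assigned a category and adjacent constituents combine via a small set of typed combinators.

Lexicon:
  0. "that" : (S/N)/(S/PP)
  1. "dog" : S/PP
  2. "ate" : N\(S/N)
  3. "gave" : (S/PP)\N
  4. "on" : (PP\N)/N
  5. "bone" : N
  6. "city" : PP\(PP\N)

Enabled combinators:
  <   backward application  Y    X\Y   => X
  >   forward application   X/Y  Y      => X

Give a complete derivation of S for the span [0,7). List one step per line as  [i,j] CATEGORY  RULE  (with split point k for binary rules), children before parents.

[0,7] S   >
  [0,4] S/PP   <
    [0,3] N   <
      [0,2] S/N   >
        [0,1] "that" : (S/N)/(S/PP)
        [1,2] "dog" : S/PP
      [2,3] "ate" : N\(S/N)
    [3,4] "gave" : (S/PP)\N
  [4,7] PP   <
    [4,6] PP\N   >
      [4,5] "on" : (PP\N)/N
      [5,6] "bone" : N
    [6,7] "city" : PP\(PP\N)

[0,1] (S/N)/(S/PP)  lex  "that"
[1,2] S/PP  lex  "dog"
[0,2] S/N  >  k=1
[2,3] N\(S/N)  lex  "ate"
[0,3] N  <  k=2
[3,4] (S/PP)\N  lex  "gave"
[0,4] S/PP  <  k=3
[4,5] (PP\N)/N  lex  "on"
[5,6] N  lex  "bone"
[4,6] PP\N  >  k=5
[6,7] PP\(PP\N)  lex  "city"
[4,7] PP  <  k=6
[0,7] S  >  k=4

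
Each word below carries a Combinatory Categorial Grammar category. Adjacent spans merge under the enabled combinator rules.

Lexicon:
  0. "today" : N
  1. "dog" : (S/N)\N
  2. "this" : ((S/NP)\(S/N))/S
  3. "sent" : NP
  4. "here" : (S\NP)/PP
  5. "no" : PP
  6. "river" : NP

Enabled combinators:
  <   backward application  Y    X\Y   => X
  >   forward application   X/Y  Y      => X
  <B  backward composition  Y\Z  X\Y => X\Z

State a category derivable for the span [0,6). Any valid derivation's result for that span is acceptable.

S/NP

[0,7] S   >
  [0,6] S/NP   <
    [0,2] S/N   <
      [0,1] "today" : N
      [1,2] "dog" : (S/N)\N
    [2,6] (S/NP)\(S/N)   >
      [2,3] "this" : ((S/NP)\(S/N))/S
      [3,6] S   <
        [3,4] "sent" : NP
        [4,6] S\NP   >
          [4,5] "here" : (S\NP)/PP
          [5,6] "no" : PP
  [6,7] "river" : NP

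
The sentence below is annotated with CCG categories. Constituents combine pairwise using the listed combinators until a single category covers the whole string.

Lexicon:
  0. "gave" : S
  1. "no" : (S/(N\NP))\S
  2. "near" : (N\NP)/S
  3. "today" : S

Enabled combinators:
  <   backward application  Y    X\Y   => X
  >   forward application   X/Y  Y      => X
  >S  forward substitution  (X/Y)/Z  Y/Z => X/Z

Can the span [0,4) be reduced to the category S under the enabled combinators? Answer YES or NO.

[0,4] S   >
  [0,2] S/(N\NP)   <
    [0,1] "gave" : S
    [1,2] "no" : (S/(N\NP))\S
  [2,4] N\NP   >
    [2,3] "near" : (N\NP)/S
    [3,4] "today" : S

YES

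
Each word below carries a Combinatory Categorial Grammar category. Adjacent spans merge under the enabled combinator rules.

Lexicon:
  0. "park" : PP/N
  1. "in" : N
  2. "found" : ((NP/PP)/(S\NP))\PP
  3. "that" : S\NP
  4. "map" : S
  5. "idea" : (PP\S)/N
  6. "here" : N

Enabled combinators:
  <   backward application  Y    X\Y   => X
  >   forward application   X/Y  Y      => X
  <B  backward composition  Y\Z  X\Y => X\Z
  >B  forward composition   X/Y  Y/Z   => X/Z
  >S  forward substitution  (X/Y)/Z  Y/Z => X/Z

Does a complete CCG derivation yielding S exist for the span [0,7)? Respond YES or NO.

PP/N N ((NP/PP)/(S\NP))\PP S\NP S (PP\S)/N N
CKY chart[0,7] = {NP}; S ∉ chart

NO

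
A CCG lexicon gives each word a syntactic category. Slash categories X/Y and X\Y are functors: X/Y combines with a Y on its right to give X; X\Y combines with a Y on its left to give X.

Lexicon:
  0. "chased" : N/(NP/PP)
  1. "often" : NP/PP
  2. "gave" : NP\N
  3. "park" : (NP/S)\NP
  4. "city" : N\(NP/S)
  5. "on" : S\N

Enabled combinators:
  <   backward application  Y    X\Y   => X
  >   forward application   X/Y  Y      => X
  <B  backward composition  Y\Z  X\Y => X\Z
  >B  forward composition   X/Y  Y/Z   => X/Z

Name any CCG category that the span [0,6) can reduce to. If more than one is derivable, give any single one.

[0,6] S   <
  [0,2] N   >
    [0,1] "chased" : N/(NP/PP)
    [1,2] "often" : NP/PP
  [2,6] S\N   <B
    [2,5] N\N   <B
      [2,3] "gave" : NP\N
      [3,5] N\NP   <B
        [3,4] "park" : (NP/S)\NP
        [4,5] "city" : N\(NP/S)
    [5,6] "on" : S\N

S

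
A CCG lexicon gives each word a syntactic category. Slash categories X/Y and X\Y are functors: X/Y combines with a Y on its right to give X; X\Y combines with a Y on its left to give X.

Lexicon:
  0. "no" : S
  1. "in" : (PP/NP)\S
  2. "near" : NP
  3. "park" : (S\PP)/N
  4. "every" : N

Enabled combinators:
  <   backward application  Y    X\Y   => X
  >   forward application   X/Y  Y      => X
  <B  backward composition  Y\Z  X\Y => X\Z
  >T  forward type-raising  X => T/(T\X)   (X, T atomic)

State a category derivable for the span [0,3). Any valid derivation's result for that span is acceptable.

PP

[0,5] S   <
  [0,3] PP   >
    [0,2] PP/NP   <
      [0,1] "no" : S
      [1,2] "in" : (PP/NP)\S
    [2,3] "near" : NP
  [3,5] S\PP   >
    [3,4] "park" : (S\PP)/N
    [4,5] "every" : N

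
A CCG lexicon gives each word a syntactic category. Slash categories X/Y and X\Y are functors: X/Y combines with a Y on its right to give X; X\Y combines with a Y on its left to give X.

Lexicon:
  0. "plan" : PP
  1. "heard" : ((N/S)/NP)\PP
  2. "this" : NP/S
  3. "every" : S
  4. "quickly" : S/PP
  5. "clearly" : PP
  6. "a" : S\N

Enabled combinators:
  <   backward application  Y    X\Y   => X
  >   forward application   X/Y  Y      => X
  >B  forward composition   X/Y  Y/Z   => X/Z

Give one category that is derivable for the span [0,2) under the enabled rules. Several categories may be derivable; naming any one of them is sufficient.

[0,7] S   <
  [0,6] N   >
    [0,4] N/S   >
      [0,2] (N/S)/NP   <
        [0,1] "plan" : PP
        [1,2] "heard" : ((N/S)/NP)\PP
      [2,4] NP   >
        [2,3] "this" : NP/S
        [3,4] "every" : S
    [4,6] S   >
      [4,5] "quickly" : S/PP
      [5,6] "clearly" : PP
  [6,7] "a" : S\N

(N/S)/NP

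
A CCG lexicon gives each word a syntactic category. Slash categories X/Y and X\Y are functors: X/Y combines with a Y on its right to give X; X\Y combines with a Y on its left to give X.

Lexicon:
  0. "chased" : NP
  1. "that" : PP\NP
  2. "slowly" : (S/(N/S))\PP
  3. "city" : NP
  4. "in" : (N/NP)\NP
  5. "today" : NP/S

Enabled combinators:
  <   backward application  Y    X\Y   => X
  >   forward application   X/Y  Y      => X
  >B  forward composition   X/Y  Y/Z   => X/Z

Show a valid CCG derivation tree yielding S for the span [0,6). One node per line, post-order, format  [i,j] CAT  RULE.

[0,6] S   >
  [0,3] S/(N/S)   <
    [0,2] PP   <
      [0,1] "chased" : NP
      [1,2] "that" : PP\NP
    [2,3] "slowly" : (S/(N/S))\PP
  [3,6] N/S   >B
    [3,5] N/NP   <
      [3,4] "city" : NP
      [4,5] "in" : (N/NP)\NP
    [5,6] "today" : NP/S

[0,1] NP  lex  "chased"
[1,2] PP\NP  lex  "that"
[0,2] PP  <  k=1
[2,3] (S/(N/S))\PP  lex  "slowly"
[0,3] S/(N/S)  <  k=2
[3,4] NP  lex  "city"
[4,5] (N/NP)\NP  lex  "in"
[3,5] N/NP  <  k=4
[5,6] NP/S  lex  "today"
[3,6] N/S  >B  k=5
[0,6] S  >  k=3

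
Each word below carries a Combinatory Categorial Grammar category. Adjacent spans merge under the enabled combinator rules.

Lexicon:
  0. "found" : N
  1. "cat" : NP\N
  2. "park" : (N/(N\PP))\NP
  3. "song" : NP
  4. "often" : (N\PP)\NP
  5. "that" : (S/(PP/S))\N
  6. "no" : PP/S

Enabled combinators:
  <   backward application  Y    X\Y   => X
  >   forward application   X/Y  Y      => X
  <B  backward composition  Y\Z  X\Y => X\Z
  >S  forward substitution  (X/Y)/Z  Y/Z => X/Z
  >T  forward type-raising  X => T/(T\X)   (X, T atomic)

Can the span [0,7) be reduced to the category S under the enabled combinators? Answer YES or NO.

YES

[0,7] S   >
  [0,6] S/(PP/S)   <
    [0,5] N   >
      [0,3] N/(N\PP)   <
        [0,2] NP   <
          [0,1] "found" : N
          [1,2] "cat" : NP\N
        [2,3] "park" : (N/(N\PP))\NP
      [3,5] N\PP   <
        [3,4] "song" : NP
        [4,5] "often" : (N\PP)\NP
    [5,6] "that" : (S/(PP/S))\N
  [6,7] "no" : PP/S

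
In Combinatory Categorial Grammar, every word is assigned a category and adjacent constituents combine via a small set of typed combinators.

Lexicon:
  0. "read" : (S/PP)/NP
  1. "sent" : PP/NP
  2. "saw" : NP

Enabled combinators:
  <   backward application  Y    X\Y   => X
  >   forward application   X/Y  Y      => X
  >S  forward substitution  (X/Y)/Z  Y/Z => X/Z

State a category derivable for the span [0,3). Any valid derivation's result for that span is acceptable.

[0,3] S   >
  [0,2] S/NP   >S
    [0,1] "read" : (S/PP)/NP
    [1,2] "sent" : PP/NP
  [2,3] "saw" : NP

S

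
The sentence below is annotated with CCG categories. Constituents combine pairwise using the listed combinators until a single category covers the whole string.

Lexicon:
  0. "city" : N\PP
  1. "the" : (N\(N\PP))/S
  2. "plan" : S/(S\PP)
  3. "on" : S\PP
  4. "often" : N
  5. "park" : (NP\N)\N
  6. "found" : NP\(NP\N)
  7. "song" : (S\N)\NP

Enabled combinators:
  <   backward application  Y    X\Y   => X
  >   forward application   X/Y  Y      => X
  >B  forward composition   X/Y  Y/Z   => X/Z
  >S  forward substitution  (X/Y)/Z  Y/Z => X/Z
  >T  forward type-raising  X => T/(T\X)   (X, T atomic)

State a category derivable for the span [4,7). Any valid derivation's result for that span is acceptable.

[0,8] S   <
  [0,4] N   <
    [0,1] "city" : N\PP
    [1,4] N\(N\PP)   >
      [1,2] "the" : (N\(N\PP))/S
      [2,4] S   >
        [2,3] "plan" : S/(S\PP)
        [3,4] "on" : S\PP
  [4,8] S\N   <
    [4,7] NP   <
      [4,6] NP\N   <
        [4,5] "often" : N
        [5,6] "park" : (NP\N)\N
      [6,7] "found" : NP\(NP\N)
    [7,8] "song" : (S\N)\NP

NP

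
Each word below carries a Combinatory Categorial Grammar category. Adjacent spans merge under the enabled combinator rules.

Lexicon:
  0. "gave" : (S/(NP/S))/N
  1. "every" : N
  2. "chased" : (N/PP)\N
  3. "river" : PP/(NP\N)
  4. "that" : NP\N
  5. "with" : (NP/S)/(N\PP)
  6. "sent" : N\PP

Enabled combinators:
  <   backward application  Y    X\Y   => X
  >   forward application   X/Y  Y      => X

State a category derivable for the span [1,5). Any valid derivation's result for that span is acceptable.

[0,7] S   >
  [0,5] S/(NP/S)   >
    [0,1] "gave" : (S/(NP/S))/N
    [1,5] N   >
      [1,3] N/PP   <
        [1,2] "every" : N
        [2,3] "chased" : (N/PP)\N
      [3,5] PP   >
        [3,4] "river" : PP/(NP\N)
        [4,5] "that" : NP\N
  [5,7] NP/S   >
    [5,6] "with" : (NP/S)/(N\PP)
    [6,7] "sent" : N\PP

N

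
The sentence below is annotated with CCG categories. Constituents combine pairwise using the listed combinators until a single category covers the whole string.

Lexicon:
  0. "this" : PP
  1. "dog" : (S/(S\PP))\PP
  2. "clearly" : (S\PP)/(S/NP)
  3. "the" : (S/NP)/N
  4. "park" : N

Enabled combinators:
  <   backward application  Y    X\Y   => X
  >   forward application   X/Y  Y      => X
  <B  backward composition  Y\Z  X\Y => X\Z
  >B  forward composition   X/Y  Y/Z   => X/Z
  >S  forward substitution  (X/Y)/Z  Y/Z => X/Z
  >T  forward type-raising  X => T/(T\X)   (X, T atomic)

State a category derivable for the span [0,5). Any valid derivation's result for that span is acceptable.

[0,5] S   >
  [0,2] S/(S\PP)   <
    [0,1] "this" : PP
    [1,2] "dog" : (S/(S\PP))\PP
  [2,5] S\PP   >
    [2,3] "clearly" : (S\PP)/(S/NP)
    [3,5] S/NP   >
      [3,4] "the" : (S/NP)/N
      [4,5] "park" : N

S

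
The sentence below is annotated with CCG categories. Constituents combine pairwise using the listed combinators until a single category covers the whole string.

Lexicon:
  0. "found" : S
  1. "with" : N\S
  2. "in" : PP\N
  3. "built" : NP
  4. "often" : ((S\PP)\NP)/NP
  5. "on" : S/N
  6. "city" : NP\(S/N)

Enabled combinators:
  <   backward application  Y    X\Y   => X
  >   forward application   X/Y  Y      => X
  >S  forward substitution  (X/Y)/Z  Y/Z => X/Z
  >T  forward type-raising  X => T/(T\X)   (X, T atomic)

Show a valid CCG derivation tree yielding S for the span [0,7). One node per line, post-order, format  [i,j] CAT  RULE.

[0,7] S   <
  [0,3] PP   <
    [0,2] N   >
      [0,1] N/(N\S)   >T
        [0,1] "found" : S
      [1,2] "with" : N\S
    [2,3] "in" : PP\N
  [3,7] S\PP   <
    [3,4] "built" : NP
    [4,7] (S\PP)\NP   >
      [4,5] "often" : ((S\PP)\NP)/NP
      [5,7] NP   <
        [5,6] "on" : S/N
        [6,7] "city" : NP\(S/N)

[0,1] S  lex  "found"
[0,1] N/(N\S)  >T
[1,2] N\S  lex  "with"
[0,2] N  >  k=1
[2,3] PP\N  lex  "in"
[0,3] PP  <  k=2
[3,4] NP  lex  "built"
[4,5] ((S\PP)\NP)/NP  lex  "often"
[5,6] S/N  lex  "on"
[6,7] NP\(S/N)  lex  "city"
[5,7] NP  <  k=6
[4,7] (S\PP)\NP  >  k=5
[3,7] S\PP  <  k=4
[0,7] S  <  k=3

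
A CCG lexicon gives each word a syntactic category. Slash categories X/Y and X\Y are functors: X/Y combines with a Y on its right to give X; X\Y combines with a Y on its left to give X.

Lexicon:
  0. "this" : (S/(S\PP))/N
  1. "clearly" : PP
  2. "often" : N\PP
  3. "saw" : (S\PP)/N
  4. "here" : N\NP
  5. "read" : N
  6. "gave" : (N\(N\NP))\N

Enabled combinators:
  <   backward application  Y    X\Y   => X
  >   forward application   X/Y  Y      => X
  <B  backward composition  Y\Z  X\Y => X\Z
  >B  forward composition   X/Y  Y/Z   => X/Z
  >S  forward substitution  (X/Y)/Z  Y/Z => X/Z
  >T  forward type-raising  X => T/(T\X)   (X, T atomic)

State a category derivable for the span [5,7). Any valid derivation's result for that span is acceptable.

N\(N\NP)

[0,7] S   >
  [0,3] S/(S\PP)   >
    [0,1] "this" : (S/(S\PP))/N
    [1,3] N   <
      [1,2] "clearly" : PP
      [2,3] "often" : N\PP
  [3,7] S\PP   >
    [3,4] "saw" : (S\PP)/N
    [4,7] N   <
      [4,5] "here" : N\NP
      [5,7] N\(N\NP)   <
        [5,6] "read" : N
        [6,7] "gave" : (N\(N\NP))\N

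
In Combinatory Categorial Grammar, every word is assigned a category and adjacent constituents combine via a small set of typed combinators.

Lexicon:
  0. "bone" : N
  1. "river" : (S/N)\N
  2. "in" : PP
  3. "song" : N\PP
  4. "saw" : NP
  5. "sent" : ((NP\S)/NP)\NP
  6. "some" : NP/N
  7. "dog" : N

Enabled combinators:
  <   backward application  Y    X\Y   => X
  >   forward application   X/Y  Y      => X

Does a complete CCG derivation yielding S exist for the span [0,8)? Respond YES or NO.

N (S/N)\N PP N\PP NP ((NP\S)/NP)\NP NP/N N
CKY chart[0,8] = {NP}; S ∉ chart

NO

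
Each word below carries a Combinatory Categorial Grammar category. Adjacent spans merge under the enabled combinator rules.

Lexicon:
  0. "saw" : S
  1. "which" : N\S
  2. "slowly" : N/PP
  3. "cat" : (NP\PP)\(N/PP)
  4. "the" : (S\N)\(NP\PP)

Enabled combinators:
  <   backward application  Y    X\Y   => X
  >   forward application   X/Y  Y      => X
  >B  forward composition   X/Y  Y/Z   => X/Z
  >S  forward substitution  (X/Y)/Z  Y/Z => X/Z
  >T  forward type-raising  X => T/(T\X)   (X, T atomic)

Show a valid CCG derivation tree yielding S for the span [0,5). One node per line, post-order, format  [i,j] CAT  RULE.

[0,1] S  lex  "saw"
[0,1] N/(N\S)  >T
[1,2] N\S  lex  "which"
[0,2] N  >  k=1
[2,3] N/PP  lex  "slowly"
[3,4] (NP\PP)\(N/PP)  lex  "cat"
[2,4] NP\PP  <  k=3
[4,5] (S\N)\(NP\PP)  lex  "the"
[2,5] S\N  <  k=4
[0,5] S  <  k=2

[0,5] S   <
  [0,2] N   >
    [0,1] N/(N\S)   >T
      [0,1] "saw" : S
    [1,2] "which" : N\S
  [2,5] S\N   <
    [2,4] NP\PP   <
      [2,3] "slowly" : N/PP
      [3,4] "cat" : (NP\PP)\(N/PP)
    [4,5] "the" : (S\N)\(NP\PP)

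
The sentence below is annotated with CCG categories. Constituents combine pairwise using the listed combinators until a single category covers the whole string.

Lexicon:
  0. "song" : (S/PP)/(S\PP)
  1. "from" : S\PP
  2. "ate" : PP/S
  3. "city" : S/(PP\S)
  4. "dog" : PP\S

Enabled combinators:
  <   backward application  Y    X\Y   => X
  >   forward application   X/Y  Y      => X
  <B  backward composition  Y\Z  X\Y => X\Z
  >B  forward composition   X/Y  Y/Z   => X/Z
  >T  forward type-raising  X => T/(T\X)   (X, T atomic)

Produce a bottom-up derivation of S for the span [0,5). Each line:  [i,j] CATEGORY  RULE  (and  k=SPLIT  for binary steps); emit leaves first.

[0,5] S   >
  [0,2] S/PP   >
    [0,1] "song" : (S/PP)/(S\PP)
    [1,2] "from" : S\PP
  [2,5] PP   >
    [2,3] "ate" : PP/S
    [3,5] S   >
      [3,4] "city" : S/(PP\S)
      [4,5] "dog" : PP\S

[0,1] (S/PP)/(S\PP)  lex  "song"
[1,2] S\PP  lex  "from"
[0,2] S/PP  >  k=1
[2,3] PP/S  lex  "ate"
[3,4] S/(PP\S)  lex  "city"
[4,5] PP\S  lex  "dog"
[3,5] S  >  k=4
[2,5] PP  >  k=3
[0,5] S  >  k=2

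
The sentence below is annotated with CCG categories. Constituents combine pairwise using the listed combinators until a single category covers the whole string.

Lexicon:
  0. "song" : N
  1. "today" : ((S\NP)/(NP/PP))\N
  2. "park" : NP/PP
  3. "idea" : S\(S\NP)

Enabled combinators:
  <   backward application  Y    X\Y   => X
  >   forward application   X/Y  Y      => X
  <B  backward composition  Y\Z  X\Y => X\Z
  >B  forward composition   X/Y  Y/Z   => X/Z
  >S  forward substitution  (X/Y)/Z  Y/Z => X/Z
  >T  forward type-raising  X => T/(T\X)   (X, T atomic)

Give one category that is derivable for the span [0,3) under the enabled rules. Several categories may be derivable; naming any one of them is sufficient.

S\NP

[0,4] S   <
  [0,3] S\NP   >
    [0,2] (S\NP)/(NP/PP)   <
      [0,1] "song" : N
      [1,2] "today" : ((S\NP)/(NP/PP))\N
    [2,3] "park" : NP/PP
  [3,4] "idea" : S\(S\NP)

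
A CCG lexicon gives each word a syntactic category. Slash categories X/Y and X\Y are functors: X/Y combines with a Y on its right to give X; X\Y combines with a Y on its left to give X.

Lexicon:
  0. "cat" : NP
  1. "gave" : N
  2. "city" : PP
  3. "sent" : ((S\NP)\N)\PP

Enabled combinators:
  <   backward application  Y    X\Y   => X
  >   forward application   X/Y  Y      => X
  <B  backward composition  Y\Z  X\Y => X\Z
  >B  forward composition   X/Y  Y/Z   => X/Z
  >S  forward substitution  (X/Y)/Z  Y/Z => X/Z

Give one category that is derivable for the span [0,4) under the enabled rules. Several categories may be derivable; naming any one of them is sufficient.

[0,4] S   <
  [0,1] "cat" : NP
  [1,4] S\NP   <
    [1,2] "gave" : N
    [2,4] (S\NP)\N   <
      [2,3] "city" : PP
      [3,4] "sent" : ((S\NP)\N)\PP

S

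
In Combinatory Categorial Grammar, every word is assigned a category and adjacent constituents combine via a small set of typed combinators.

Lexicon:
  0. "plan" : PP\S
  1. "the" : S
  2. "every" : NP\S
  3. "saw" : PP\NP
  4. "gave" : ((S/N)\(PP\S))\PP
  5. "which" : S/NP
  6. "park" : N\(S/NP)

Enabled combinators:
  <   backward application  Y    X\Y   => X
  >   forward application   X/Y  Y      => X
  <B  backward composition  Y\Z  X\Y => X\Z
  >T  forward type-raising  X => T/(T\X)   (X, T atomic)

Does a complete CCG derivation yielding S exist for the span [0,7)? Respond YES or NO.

YES

[0,7] S   >
  [0,5] S/N   <
    [0,1] "plan" : PP\S
    [1,5] (S/N)\(PP\S)   <
      [1,4] PP   <
        [1,3] NP   >
          [1,2] NP/(NP\S)   >T
            [1,2] "the" : S
          [2,3] "every" : NP\S
        [3,4] "saw" : PP\NP
      [4,5] "gave" : ((S/N)\(PP\S))\PP
  [5,7] N   <
    [5,6] "which" : S/NP
    [6,7] "park" : N\(S/NP)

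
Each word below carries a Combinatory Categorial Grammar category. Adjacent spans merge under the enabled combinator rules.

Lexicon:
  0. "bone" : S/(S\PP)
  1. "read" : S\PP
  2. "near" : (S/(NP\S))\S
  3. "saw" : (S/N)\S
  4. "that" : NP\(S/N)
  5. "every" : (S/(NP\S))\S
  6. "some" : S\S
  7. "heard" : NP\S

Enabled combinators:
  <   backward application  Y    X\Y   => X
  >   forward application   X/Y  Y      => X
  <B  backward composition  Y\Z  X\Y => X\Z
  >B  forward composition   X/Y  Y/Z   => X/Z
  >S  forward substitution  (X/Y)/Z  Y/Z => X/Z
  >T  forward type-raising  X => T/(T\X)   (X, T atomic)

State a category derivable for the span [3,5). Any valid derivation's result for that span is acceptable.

[0,8] S   >
  [0,6] S/(NP\S)   <
    [0,5] S   >
      [0,3] S/(NP\S)   <
        [0,2] S   >
          [0,1] "bone" : S/(S\PP)
          [1,2] "read" : S\PP
        [2,3] "near" : (S/(NP\S))\S
      [3,5] NP\S   <B
        [3,4] "saw" : (S/N)\S
        [4,5] "that" : NP\(S/N)
    [5,6] "every" : (S/(NP\S))\S
  [6,8] NP\S   <B
    [6,7] "some" : S\S
    [7,8] "heard" : NP\S

NP\S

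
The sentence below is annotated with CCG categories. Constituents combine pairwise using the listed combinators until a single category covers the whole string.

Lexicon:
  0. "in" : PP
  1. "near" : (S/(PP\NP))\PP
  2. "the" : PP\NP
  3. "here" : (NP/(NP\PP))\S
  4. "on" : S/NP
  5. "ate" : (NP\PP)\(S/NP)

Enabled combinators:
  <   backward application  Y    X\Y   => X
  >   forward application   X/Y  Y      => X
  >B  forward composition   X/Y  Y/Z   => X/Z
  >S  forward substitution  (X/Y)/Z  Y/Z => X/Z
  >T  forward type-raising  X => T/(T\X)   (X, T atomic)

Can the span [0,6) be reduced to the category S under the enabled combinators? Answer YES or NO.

NO

PP (S/(PP\NP))\PP PP\NP (NP/(NP\PP))\S S/NP (NP\PP)\(S/NP)
CKY chart[0,6] = {N/(N\NP), NP, NP/(NP\NP), PP/(PP\NP), S/(S\NP)}; S ∉ chart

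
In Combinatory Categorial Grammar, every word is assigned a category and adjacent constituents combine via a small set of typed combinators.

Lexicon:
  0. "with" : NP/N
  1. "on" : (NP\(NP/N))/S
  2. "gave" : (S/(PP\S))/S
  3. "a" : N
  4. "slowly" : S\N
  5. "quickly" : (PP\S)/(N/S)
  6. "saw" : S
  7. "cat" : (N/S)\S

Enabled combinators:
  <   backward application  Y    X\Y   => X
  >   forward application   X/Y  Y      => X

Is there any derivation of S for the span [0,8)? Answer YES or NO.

NO

NP/N (NP\(NP/N))/S (S/(PP\S))/S N S\N (PP\S)/(N/S) S (N/S)\S
CKY chart[0,8] = {NP}; S ∉ chart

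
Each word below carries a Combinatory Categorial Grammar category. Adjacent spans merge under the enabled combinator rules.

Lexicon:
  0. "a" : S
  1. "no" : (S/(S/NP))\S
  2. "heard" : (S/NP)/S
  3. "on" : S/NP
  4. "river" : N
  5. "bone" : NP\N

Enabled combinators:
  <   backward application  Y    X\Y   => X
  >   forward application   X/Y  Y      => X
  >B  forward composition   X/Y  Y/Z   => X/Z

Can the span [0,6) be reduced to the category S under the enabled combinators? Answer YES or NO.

[0,6] S   >
  [0,4] S/NP   >B
    [0,3] S/S   >B
      [0,2] S/(S/NP)   <
        [0,1] "a" : S
        [1,2] "no" : (S/(S/NP))\S
      [2,3] "heard" : (S/NP)/S
    [3,4] "on" : S/NP
  [4,6] NP   <
    [4,5] "river" : N
    [5,6] "bone" : NP\N

YES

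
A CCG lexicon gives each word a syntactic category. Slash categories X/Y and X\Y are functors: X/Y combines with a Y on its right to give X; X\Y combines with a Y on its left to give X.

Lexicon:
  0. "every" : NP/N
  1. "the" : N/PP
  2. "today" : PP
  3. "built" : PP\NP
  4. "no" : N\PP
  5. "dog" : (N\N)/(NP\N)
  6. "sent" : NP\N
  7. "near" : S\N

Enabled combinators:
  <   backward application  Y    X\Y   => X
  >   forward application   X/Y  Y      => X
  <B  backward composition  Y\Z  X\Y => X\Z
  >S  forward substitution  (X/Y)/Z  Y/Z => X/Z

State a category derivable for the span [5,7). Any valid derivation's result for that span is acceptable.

N\N

[0,8] S   <
  [0,3] NP   >
    [0,1] "every" : NP/N
    [1,3] N   >
      [1,2] "the" : N/PP
      [2,3] "today" : PP
  [3,8] S\NP   <B
    [3,4] "built" : PP\NP
    [4,8] S\PP   <B
      [4,7] N\PP   <B
        [4,5] "no" : N\PP
        [5,7] N\N   >
          [5,6] "dog" : (N\N)/(NP\N)
          [6,7] "sent" : NP\N
      [7,8] "near" : S\N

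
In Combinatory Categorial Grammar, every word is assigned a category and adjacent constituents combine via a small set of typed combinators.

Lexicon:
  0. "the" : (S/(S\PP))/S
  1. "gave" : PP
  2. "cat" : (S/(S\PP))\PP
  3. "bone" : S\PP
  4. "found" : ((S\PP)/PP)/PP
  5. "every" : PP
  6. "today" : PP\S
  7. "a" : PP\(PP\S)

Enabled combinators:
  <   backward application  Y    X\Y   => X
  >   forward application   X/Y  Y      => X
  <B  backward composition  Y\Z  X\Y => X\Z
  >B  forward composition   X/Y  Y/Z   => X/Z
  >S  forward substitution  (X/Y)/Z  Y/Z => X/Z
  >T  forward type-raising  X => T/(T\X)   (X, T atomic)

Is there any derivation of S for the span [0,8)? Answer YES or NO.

[0,8] S   >
  [0,4] S/(S\PP)   >
    [0,1] "the" : (S/(S\PP))/S
    [1,4] S   >
      [1,3] S/(S\PP)   <
        [1,2] "gave" : PP
        [2,3] "cat" : (S/(S\PP))\PP
      [3,4] "bone" : S\PP
  [4,8] S\PP   >
    [4,6] (S\PP)/PP   >
      [4,5] "found" : ((S\PP)/PP)/PP
      [5,6] "every" : PP
    [6,8] PP   <
      [6,7] "today" : PP\S
      [7,8] "a" : PP\(PP\S)

YES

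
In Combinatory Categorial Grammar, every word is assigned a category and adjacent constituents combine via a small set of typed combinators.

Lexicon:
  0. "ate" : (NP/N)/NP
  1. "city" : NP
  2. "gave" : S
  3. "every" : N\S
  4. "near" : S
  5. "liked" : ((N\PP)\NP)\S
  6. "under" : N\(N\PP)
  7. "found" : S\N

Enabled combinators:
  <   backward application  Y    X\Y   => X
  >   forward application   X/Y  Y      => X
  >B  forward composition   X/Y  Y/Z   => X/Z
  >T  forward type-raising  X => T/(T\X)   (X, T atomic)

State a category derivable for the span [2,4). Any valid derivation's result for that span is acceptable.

[0,8] S   <
  [0,7] N   <
    [0,6] N\PP   <
      [0,4] NP   >
        [0,2] NP/N   >
          [0,1] "ate" : (NP/N)/NP
          [1,2] "city" : NP
        [2,4] N   >
          [2,3] N/(N\S)   >T
            [2,3] "gave" : S
          [3,4] "every" : N\S
      [4,6] (N\PP)\NP   <
        [4,5] "near" : S
        [5,6] "liked" : ((N\PP)\NP)\S
    [6,7] "under" : N\(N\PP)
  [7,8] "found" : S\N

N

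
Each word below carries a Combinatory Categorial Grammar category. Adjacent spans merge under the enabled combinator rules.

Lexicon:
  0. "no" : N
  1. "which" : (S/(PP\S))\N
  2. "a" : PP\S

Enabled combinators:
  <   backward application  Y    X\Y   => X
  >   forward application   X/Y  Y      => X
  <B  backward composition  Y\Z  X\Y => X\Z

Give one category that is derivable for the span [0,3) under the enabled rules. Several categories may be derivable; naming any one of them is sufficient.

[0,3] S   >
  [0,2] S/(PP\S)   <
    [0,1] "no" : N
    [1,2] "which" : (S/(PP\S))\N
  [2,3] "a" : PP\S

S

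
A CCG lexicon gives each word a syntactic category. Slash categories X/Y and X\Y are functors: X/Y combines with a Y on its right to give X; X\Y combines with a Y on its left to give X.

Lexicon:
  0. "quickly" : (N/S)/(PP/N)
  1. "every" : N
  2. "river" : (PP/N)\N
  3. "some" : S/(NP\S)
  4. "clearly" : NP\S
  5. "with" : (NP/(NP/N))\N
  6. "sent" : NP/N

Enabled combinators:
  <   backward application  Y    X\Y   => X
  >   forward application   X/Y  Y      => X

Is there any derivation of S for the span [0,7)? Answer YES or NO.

(N/S)/(PP/N) N (PP/N)\N S/(NP\S) NP\S (NP/(NP/N))\N NP/N
CKY chart[0,7] = {NP}; S ∉ chart

NO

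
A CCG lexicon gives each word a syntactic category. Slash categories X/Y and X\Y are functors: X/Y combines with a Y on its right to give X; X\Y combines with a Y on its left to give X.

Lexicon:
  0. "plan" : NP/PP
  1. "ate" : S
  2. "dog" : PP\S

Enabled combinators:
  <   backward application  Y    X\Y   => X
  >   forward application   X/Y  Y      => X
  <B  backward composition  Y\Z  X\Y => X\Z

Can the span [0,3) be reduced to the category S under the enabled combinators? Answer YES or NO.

NO

NP/PP S PP\S
CKY chart[0,3] = {NP}; S ∉ chart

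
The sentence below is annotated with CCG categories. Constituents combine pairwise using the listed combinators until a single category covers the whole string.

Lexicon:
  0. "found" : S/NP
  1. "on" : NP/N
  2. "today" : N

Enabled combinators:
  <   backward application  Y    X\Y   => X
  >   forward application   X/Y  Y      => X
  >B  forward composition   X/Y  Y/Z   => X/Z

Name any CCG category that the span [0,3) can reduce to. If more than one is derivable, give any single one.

[0,3] S   >
  [0,2] S/N   >B
    [0,1] "found" : S/NP
    [1,2] "on" : NP/N
  [2,3] "today" : N

S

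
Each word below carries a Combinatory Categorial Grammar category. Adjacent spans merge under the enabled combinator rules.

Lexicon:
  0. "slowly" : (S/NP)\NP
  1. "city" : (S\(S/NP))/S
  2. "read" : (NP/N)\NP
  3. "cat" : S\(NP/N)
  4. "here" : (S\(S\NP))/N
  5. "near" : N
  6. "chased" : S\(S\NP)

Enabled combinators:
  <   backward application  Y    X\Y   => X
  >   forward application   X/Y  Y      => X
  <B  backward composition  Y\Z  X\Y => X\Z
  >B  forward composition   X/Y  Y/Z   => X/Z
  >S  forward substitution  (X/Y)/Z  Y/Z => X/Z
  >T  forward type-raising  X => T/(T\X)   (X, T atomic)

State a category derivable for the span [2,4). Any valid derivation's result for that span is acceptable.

S\NP

[0,7] S   <
  [0,6] S\NP   <B
    [0,1] "slowly" : (S/NP)\NP
    [1,6] S\(S/NP)   >
      [1,2] "city" : (S\(S/NP))/S
      [2,6] S   <
        [2,4] S\NP   <B
          [2,3] "read" : (NP/N)\NP
          [3,4] "cat" : S\(NP/N)
        [4,6] S\(S\NP)   >
          [4,5] "here" : (S\(S\NP))/N
          [5,6] "near" : N
  [6,7] "chased" : S\(S\NP)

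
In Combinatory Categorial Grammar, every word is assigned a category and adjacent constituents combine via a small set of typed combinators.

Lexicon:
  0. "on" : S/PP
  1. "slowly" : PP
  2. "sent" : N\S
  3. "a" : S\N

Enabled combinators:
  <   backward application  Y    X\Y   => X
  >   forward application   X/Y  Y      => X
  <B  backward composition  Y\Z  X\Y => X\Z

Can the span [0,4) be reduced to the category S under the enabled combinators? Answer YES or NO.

YES

[0,4] S   <
  [0,3] N   <
    [0,2] S   >
      [0,1] "on" : S/PP
      [1,2] "slowly" : PP
    [2,3] "sent" : N\S
  [3,4] "a" : S\N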